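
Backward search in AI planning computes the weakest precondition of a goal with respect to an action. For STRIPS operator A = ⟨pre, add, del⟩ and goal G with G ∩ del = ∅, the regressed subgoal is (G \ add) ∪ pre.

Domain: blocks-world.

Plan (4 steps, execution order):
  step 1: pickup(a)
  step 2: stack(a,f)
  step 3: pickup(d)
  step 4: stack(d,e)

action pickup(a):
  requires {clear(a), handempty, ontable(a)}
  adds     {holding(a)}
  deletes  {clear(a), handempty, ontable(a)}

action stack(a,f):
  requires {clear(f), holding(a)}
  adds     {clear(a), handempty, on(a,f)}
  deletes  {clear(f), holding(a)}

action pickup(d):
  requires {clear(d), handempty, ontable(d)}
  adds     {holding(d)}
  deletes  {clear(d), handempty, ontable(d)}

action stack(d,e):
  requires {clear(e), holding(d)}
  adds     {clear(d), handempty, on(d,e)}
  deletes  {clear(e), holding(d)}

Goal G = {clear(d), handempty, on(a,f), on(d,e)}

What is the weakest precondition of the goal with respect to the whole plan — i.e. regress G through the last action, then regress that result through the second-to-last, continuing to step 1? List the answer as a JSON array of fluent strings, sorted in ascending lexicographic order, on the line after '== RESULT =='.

Regress step by step:
  through step 4 (stack(d,e)): drop {clear(d), handempty, on(d,e)}, keep {on(a,f)}, require {clear(e), holding(d)}
    → {clear(e), holding(d), on(a,f)}
  through step 3 (pickup(d)): drop {holding(d)}, keep {clear(e), on(a,f)}, require {clear(d), handempty, ontable(d)}
    → {clear(d), clear(e), handempty, on(a,f), ontable(d)}
  through step 2 (stack(a,f)): drop {handempty, on(a,f)}, keep {clear(d), clear(e), ontable(d)}, require {clear(f), holding(a)}
    → {clear(d), clear(e), clear(f), holding(a), ontable(d)}
  through step 1 (pickup(a)): drop {holding(a)}, keep {clear(d), clear(e), clear(f), ontable(d)}, require {clear(a), handempty, ontable(a)}
    → {clear(a), clear(d), clear(e), clear(f), handempty, ontable(a), ontable(d)}

== RESULT ==
["clear(a)", "clear(d)", "clear(e)", "clear(f)", "handempty", "ontable(a)", "ontable(d)"]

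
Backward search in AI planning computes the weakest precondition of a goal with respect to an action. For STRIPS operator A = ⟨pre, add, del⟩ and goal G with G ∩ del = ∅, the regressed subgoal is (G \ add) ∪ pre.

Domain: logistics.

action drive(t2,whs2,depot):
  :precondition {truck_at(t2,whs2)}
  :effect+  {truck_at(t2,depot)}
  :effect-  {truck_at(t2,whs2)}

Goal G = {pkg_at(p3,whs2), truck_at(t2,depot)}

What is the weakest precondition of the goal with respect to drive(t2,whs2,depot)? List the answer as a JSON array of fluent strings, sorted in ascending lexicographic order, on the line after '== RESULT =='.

Regress:
  G ∩ del = {}  (empty — regression defined)
  G \ add = {pkg_at(p3,whs2), truck_at(t2,depot)} \ {truck_at(t2,depot)} = {pkg_at(p3,whs2)}
  ∪ pre   = {pkg_at(p3,whs2)} ∪ {truck_at(t2,whs2)}
          = {pkg_at(p3,whs2), truck_at(t2,whs2)}

== RESULT ==
["pkg_at(p3,whs2)", "truck_at(t2,whs2)"]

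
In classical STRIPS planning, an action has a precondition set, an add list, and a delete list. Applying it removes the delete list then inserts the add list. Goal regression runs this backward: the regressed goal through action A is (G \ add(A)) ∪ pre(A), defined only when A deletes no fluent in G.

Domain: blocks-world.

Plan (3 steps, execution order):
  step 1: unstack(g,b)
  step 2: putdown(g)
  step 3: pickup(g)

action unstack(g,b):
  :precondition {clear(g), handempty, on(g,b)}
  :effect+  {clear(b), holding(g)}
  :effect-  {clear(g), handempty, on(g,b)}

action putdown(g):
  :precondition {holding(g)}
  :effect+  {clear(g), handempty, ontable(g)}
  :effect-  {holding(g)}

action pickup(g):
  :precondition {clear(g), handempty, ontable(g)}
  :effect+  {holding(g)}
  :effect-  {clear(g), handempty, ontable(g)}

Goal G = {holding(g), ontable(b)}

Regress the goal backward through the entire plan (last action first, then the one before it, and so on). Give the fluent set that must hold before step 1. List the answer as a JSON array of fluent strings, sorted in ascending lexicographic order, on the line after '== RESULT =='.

Work backward from the goal:
  through step 3 (pickup(g)): drop {holding(g)}, keep {ontable(b)}, require {clear(g), handempty, ontable(g)}
    → {clear(g), handempty, ontable(b), ontable(g)}
  through step 2 (putdown(g)): drop {clear(g), handempty, ontable(g)}, keep {ontable(b)}, require {holding(g)}
    → {holding(g), ontable(b)}
  through step 1 (unstack(g,b)): drop {holding(g)}, keep {ontable(b)}, require {clear(g), handempty, on(g,b)}
    → {clear(g), handempty, on(g,b), ontable(b)}

== RESULT ==
["clear(g)", "handempty", "on(g,b)", "ontable(b)"]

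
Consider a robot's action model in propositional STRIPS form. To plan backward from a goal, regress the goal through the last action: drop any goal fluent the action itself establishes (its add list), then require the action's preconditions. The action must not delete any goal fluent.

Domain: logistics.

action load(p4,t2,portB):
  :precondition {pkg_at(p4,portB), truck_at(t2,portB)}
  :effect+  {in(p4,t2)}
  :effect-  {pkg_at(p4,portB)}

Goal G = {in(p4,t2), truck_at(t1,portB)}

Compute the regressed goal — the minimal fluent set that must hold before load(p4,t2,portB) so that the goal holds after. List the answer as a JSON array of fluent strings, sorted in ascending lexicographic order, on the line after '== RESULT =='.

Compute (G \ add) ∪ pre:
  G ∩ del = {}  (empty — regression defined)
  G \ add = {in(p4,t2), truck_at(t1,portB)} \ {in(p4,t2)} = {truck_at(t1,portB)}
  ∪ pre   = {truck_at(t1,portB)} ∪ {pkg_at(p4,portB), truck_at(t2,portB)}
          = {pkg_at(p4,portB), truck_at(t1,portB), truck_at(t2,portB)}

== RESULT ==
["pkg_at(p4,portB)", "truck_at(t1,portB)", "truck_at(t2,portB)"]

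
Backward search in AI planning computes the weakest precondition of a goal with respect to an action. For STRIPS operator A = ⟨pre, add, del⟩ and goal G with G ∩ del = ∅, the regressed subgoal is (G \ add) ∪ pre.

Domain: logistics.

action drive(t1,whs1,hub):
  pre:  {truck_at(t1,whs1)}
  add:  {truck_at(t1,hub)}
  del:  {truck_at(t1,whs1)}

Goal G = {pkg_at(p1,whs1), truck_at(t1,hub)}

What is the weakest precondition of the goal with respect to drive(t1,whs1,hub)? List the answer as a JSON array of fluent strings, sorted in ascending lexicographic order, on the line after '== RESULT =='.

Regress:
  G ∩ del = {}  (empty — regression defined)
  G \ add = {pkg_at(p1,whs1), truck_at(t1,hub)} \ {truck_at(t1,hub)} = {pkg_at(p1,whs1)}
  ∪ pre   = {pkg_at(p1,whs1)} ∪ {truck_at(t1,whs1)}
          = {pkg_at(p1,whs1), truck_at(t1,whs1)}

== RESULT ==
["pkg_at(p1,whs1)", "truck_at(t1,whs1)"]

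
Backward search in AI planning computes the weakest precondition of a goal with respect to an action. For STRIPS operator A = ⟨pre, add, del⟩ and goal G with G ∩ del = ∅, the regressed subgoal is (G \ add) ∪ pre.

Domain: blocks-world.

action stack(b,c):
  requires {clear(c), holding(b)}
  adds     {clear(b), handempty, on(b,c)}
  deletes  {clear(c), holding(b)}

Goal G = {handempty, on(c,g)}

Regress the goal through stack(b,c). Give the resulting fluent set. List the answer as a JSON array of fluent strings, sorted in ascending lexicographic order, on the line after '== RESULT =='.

Regress:
  G ∩ del = {}  (empty — regression defined)
  G \ add = {handempty, on(c,g)} \ {clear(b), handempty, on(b,c)} = {on(c,g)}
  ∪ pre   = {on(c,g)} ∪ {clear(c), holding(b)}
          = {clear(c), holding(b), on(c,g)}

== RESULT ==
["clear(c)", "holding(b)", "on(c,g)"]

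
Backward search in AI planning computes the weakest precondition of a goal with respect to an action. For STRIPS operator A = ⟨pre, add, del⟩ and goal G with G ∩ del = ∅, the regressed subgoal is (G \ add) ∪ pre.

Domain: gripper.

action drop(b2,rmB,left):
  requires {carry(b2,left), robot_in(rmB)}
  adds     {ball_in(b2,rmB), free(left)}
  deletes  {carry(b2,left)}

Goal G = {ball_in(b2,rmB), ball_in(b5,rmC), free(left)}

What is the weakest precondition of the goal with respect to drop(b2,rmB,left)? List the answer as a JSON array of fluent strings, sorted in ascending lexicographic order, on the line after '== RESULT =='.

Regress:
  G ∩ del = {}  (empty — regression defined)
  G \ add = {ball_in(b2,rmB), ball_in(b5,rmC), free(left)} \ {ball_in(b2,rmB), free(left)} = {ball_in(b5,rmC)}
  ∪ pre   = {ball_in(b5,rmC)} ∪ {carry(b2,left), robot_in(rmB)}
          = {ball_in(b5,rmC), carry(b2,left), robot_in(rmB)}

== RESULT ==
["ball_in(b5,rmC)", "carry(b2,left)", "robot_in(rmB)"]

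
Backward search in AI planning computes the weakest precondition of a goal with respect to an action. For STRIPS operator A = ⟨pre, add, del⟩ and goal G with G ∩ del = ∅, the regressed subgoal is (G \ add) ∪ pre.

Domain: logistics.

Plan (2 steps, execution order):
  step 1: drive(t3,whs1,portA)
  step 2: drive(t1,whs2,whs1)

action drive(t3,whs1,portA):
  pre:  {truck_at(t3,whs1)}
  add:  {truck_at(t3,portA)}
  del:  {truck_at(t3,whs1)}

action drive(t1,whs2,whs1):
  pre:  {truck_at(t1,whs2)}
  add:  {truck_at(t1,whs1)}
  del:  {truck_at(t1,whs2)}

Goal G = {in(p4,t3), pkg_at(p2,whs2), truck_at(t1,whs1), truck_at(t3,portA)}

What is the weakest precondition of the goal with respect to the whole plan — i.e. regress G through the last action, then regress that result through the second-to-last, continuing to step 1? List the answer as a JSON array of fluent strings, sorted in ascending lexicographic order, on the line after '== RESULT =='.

Work backward from the goal:
  through step 2 (drive(t1,whs2,whs1)): drop {truck_at(t1,whs1)}, keep {in(p4,t3), pkg_at(p2,whs2), truck_at(t3,portA)}, require {truck_at(t1,whs2)}
    → {in(p4,t3), pkg_at(p2,whs2), truck_at(t1,whs2), truck_at(t3,portA)}
  through step 1 (drive(t3,whs1,portA)): drop {truck_at(t3,portA)}, keep {in(p4,t3), pkg_at(p2,whs2), truck_at(t1,whs2)}, require {truck_at(t3,whs1)}
    → {in(p4,t3), pkg_at(p2,whs2), truck_at(t1,whs2), truck_at(t3,whs1)}

== RESULT ==
["in(p4,t3)", "pkg_at(p2,whs2)", "truck_at(t1,whs2)", "truck_at(t3,whs1)"]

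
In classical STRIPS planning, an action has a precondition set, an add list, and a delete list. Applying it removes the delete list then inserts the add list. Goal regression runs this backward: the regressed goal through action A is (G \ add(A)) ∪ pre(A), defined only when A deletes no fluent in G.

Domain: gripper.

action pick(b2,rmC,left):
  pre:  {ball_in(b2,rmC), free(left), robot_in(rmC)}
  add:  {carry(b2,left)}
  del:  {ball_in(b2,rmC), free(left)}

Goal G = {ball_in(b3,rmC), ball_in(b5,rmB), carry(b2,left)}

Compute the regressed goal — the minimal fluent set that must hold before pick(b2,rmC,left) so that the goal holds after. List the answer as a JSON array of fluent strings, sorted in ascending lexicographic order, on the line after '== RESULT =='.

Regress:
  G ∩ del = {}  (empty — regression defined)
  G \ add = {ball_in(b3,rmC), ball_in(b5,rmB), carry(b2,left)} \ {carry(b2,left)} = {ball_in(b3,rmC), ball_in(b5,rmB)}
  ∪ pre   = {ball_in(b3,rmC), ball_in(b5,rmB)} ∪ {ball_in(b2,rmC), free(left), robot_in(rmC)}
          = {ball_in(b2,rmC), ball_in(b3,rmC), ball_in(b5,rmB), free(left), robot_in(rmC)}

== RESULT ==
["ball_in(b2,rmC)", "ball_in(b3,rmC)", "ball_in(b5,rmB)", "free(left)", "robot_in(rmC)"]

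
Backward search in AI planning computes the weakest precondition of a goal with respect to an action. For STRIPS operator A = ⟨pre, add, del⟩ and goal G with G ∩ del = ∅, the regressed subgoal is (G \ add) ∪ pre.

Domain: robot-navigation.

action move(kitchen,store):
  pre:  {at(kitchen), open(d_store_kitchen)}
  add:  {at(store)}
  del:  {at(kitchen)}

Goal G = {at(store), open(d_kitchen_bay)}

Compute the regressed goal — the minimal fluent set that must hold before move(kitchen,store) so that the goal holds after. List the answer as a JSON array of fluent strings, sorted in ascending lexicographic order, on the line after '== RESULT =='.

Regress:
  G ∩ del = {}  (empty — regression defined)
  G \ add = {at(store), open(d_kitchen_bay)} \ {at(store)} = {open(d_kitchen_bay)}
  ∪ pre   = {open(d_kitchen_bay)} ∪ {at(kitchen), open(d_store_kitchen)}
          = {at(kitchen), open(d_kitchen_bay), open(d_store_kitchen)}

== RESULT ==
["at(kitchen)", "open(d_kitchen_bay)", "open(d_store_kitchen)"]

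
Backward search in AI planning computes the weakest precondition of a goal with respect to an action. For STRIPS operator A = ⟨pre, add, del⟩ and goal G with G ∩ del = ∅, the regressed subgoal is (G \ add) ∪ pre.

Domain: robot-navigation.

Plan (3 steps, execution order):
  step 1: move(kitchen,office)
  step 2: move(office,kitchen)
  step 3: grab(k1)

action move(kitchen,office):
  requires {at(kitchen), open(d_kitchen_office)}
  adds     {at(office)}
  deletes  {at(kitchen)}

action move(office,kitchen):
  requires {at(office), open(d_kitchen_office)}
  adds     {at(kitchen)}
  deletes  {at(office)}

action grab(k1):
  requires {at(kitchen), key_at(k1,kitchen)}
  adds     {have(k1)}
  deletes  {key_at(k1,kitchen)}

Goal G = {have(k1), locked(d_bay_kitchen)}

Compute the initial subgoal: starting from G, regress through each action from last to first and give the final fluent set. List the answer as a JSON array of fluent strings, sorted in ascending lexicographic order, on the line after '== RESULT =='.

Regress step by step:
  through step 3 (grab(k1)): drop {have(k1)}, keep {locked(d_bay_kitchen)}, require {at(kitchen), key_at(k1,kitchen)}
    → {at(kitchen), key_at(k1,kitchen), locked(d_bay_kitchen)}
  through step 2 (move(office,kitchen)): drop {at(kitchen)}, keep {key_at(k1,kitchen), locked(d_bay_kitchen)}, require {at(office), open(d_kitchen_office)}
    → {at(office), key_at(k1,kitchen), locked(d_bay_kitchen), open(d_kitchen_office)}
  through step 1 (move(kitchen,office)): drop {at(office)}, keep {key_at(k1,kitchen), locked(d_bay_kitchen), open(d_kitchen_office)}, require {at(kitchen), open(d_kitchen_office)}
    → {at(kitchen), key_at(k1,kitchen), locked(d_bay_kitchen), open(d_kitchen_office)}

== RESULT ==
["at(kitchen)", "key_at(k1,kitchen)", "locked(d_bay_kitchen)", "open(d_kitchen_office)"]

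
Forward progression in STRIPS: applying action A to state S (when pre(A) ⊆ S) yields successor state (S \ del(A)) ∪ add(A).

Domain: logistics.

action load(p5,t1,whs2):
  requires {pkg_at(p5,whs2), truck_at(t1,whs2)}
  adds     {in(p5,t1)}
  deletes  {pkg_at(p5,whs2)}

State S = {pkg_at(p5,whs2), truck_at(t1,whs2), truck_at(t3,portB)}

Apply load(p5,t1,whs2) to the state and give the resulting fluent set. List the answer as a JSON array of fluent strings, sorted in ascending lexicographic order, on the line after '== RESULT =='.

Compute (S \ del) ∪ add:
  pre ⊆ S: {pkg_at(p5,whs2), truck_at(t1,whs2)} ⊆ S  — applicable
  S \ del = {truck_at(t1,whs2), truck_at(t3,portB)}
  ∪ add   = {in(p5,t1), truck_at(t1,whs2), truck_at(t3,portB)}

== RESULT ==
["in(p5,t1)", "truck_at(t1,whs2)", "truck_at(t3,portB)"]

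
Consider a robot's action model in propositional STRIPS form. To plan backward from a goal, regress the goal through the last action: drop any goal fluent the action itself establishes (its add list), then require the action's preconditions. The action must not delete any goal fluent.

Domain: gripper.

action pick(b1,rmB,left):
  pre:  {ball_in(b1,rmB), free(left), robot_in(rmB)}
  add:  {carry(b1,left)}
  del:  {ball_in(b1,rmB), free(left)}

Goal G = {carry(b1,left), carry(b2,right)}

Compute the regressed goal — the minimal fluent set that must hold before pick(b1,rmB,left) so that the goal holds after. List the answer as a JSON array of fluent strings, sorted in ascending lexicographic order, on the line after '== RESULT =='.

Regress:
  G ∩ del = {}  (empty — regression defined)
  G \ add = {carry(b1,left), carry(b2,right)} \ {carry(b1,left)} = {carry(b2,right)}
  ∪ pre   = {carry(b2,right)} ∪ {ball_in(b1,rmB), free(left), robot_in(rmB)}
          = {ball_in(b1,rmB), carry(b2,right), free(left), robot_in(rmB)}

== RESULT ==
["ball_in(b1,rmB)", "carry(b2,right)", "free(left)", "robot_in(rmB)"]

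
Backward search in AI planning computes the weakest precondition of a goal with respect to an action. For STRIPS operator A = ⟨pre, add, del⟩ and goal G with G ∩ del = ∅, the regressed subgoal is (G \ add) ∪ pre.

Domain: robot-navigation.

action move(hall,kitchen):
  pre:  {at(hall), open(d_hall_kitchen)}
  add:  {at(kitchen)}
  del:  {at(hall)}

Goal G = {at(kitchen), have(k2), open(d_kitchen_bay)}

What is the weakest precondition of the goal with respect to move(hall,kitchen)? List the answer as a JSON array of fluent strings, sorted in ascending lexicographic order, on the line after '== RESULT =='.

Compute (G \ add) ∪ pre:
  G ∩ del = {}  (empty — regression defined)
  G \ add = {at(kitchen), have(k2), open(d_kitchen_bay)} \ {at(kitchen)} = {have(k2), open(d_kitchen_bay)}
  ∪ pre   = {have(k2), open(d_kitchen_bay)} ∪ {at(hall), open(d_hall_kitchen)}
          = {at(hall), have(k2), open(d_hall_kitchen), open(d_kitchen_bay)}

== RESULT ==
["at(hall)", "have(k2)", "open(d_hall_kitchen)", "open(d_kitchen_bay)"]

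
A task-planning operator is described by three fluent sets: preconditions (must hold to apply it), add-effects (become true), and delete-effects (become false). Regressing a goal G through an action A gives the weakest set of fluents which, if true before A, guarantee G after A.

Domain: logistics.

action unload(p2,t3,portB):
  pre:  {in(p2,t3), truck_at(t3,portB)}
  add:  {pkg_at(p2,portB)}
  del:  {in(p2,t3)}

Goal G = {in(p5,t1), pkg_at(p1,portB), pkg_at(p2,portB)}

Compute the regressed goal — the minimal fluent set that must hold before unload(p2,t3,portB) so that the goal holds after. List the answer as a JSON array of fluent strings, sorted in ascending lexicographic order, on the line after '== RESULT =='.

Compute (G \ add) ∪ pre:
  G ∩ del = {}  (empty — regression defined)
  G \ add = {in(p5,t1), pkg_at(p1,portB), pkg_at(p2,portB)} \ {pkg_at(p2,portB)} = {in(p5,t1), pkg_at(p1,portB)}
  ∪ pre   = {in(p5,t1), pkg_at(p1,portB)} ∪ {in(p2,t3), truck_at(t3,portB)}
          = {in(p2,t3), in(p5,t1), pkg_at(p1,portB), truck_at(t3,portB)}

== RESULT ==
["in(p2,t3)", "in(p5,t1)", "pkg_at(p1,portB)", "truck_at(t3,portB)"]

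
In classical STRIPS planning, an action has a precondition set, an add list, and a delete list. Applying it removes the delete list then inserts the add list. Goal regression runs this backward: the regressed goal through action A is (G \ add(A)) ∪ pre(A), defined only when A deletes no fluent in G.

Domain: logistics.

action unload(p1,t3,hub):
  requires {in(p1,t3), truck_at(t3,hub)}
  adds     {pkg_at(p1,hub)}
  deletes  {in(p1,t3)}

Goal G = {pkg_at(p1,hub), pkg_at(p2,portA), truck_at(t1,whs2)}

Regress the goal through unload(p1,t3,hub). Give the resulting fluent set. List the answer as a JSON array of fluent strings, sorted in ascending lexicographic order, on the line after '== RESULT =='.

Regress:
  G ∩ del = {}  (empty — regression defined)
  G \ add = {pkg_at(p1,hub), pkg_at(p2,portA), truck_at(t1,whs2)} \ {pkg_at(p1,hub)} = {pkg_at(p2,portA), truck_at(t1,whs2)}
  ∪ pre   = {pkg_at(p2,portA), truck_at(t1,whs2)} ∪ {in(p1,t3), truck_at(t3,hub)}
          = {in(p1,t3), pkg_at(p2,portA), truck_at(t1,whs2), truck_at(t3,hub)}

== RESULT ==
["in(p1,t3)", "pkg_at(p2,portA)", "truck_at(t1,whs2)", "truck_at(t3,hub)"]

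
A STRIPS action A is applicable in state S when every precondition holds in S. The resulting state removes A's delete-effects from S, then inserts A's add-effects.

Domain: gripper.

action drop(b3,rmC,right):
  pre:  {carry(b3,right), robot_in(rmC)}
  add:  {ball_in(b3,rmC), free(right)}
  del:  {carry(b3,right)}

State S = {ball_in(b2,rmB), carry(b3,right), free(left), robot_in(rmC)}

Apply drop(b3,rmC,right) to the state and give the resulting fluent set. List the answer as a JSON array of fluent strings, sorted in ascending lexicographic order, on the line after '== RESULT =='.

Compute (S \ del) ∪ add:
  pre ⊆ S: {carry(b3,right), robot_in(rmC)} ⊆ S  — applicable
  S \ del = {ball_in(b2,rmB), free(left), robot_in(rmC)}
  ∪ add   = {ball_in(b2,rmB), ball_in(b3,rmC), free(left), free(right), robot_in(rmC)}

== RESULT ==
["ball_in(b2,rmB)", "ball_in(b3,rmC)", "free(left)", "free(right)", "robot_in(rmC)"]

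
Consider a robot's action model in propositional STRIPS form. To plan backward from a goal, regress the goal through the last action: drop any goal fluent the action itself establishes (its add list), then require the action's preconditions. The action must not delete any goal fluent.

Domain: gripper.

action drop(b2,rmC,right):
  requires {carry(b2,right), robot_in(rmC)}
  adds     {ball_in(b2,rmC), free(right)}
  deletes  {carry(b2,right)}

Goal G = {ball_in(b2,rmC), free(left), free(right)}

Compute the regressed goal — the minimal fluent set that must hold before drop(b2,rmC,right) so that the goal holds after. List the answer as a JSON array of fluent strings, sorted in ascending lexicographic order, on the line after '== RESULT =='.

Regress:
  G ∩ del = {}  (empty — regression defined)
  G \ add = {ball_in(b2,rmC), free(left), free(right)} \ {ball_in(b2,rmC), free(right)} = {free(left)}
  ∪ pre   = {free(left)} ∪ {carry(b2,right), robot_in(rmC)}
          = {carry(b2,right), free(left), robot_in(rmC)}

== RESULT ==
["carry(b2,right)", "free(left)", "robot_in(rmC)"]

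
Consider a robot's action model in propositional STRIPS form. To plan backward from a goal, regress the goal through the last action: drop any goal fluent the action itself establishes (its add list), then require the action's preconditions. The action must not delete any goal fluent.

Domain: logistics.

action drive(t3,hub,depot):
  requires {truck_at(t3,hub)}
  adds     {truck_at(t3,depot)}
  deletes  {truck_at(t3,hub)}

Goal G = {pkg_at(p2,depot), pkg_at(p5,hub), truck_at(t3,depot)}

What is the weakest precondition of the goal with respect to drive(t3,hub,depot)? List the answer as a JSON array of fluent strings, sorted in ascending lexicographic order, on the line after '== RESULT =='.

Regress:
  G ∩ del = {}  (empty — regression defined)
  G \ add = {pkg_at(p2,depot), pkg_at(p5,hub), truck_at(t3,depot)} \ {truck_at(t3,depot)} = {pkg_at(p2,depot), pkg_at(p5,hub)}
  ∪ pre   = {pkg_at(p2,depot), pkg_at(p5,hub)} ∪ {truck_at(t3,hub)}
          = {pkg_at(p2,depot), pkg_at(p5,hub), truck_at(t3,hub)}

== RESULT ==
["pkg_at(p2,depot)", "pkg_at(p5,hub)", "truck_at(t3,hub)"]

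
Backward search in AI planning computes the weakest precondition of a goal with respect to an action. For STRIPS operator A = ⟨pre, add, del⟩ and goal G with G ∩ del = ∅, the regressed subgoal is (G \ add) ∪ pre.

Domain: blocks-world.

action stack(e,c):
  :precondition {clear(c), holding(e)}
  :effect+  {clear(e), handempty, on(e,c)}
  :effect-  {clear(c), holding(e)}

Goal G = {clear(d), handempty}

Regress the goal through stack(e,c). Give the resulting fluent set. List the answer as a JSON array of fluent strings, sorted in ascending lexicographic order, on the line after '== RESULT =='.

Compute (G \ add) ∪ pre:
  G ∩ del = {}  (empty — regression defined)
  G \ add = {clear(d), handempty} \ {clear(e), handempty, on(e,c)} = {clear(d)}
  ∪ pre   = {clear(d)} ∪ {clear(c), holding(e)}
          = {clear(c), clear(d), holding(e)}

== RESULT ==
["clear(c)", "clear(d)", "holding(e)"]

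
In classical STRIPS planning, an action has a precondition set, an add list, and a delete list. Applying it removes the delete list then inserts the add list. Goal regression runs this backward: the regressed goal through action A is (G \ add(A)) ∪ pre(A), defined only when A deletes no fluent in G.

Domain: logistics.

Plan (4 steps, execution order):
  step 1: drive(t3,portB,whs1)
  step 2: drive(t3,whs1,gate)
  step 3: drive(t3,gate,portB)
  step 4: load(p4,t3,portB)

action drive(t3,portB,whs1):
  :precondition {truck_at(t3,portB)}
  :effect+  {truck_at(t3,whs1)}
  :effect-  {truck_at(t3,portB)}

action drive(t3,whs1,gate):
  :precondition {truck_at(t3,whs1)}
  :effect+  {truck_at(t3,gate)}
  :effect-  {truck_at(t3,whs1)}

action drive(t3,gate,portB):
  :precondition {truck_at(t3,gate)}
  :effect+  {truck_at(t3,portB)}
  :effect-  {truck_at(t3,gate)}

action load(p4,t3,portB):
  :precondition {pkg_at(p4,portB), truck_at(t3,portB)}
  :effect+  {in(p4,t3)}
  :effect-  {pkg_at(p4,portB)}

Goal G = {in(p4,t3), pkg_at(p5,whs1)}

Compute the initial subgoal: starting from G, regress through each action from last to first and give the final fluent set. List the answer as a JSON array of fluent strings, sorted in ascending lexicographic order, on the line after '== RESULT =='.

Work backward from the goal:
  through step 4 (load(p4,t3,portB)): drop {in(p4,t3)}, keep {pkg_at(p5,whs1)}, require {pkg_at(p4,portB), truck_at(t3,portB)}
    → {pkg_at(p4,portB), pkg_at(p5,whs1), truck_at(t3,portB)}
  through step 3 (drive(t3,gate,portB)): drop {truck_at(t3,portB)}, keep {pkg_at(p4,portB), pkg_at(p5,whs1)}, require {truck_at(t3,gate)}
    → {pkg_at(p4,portB), pkg_at(p5,whs1), truck_at(t3,gate)}
  through step 2 (drive(t3,whs1,gate)): drop {truck_at(t3,gate)}, keep {pkg_at(p4,portB), pkg_at(p5,whs1)}, require {truck_at(t3,whs1)}
    → {pkg_at(p4,portB), pkg_at(p5,whs1), truck_at(t3,whs1)}
  through step 1 (drive(t3,portB,whs1)): drop {truck_at(t3,whs1)}, keep {pkg_at(p4,portB), pkg_at(p5,whs1)}, require {truck_at(t3,portB)}
    → {pkg_at(p4,portB), pkg_at(p5,whs1), truck_at(t3,portB)}

== RESULT ==
["pkg_at(p4,portB)", "pkg_at(p5,whs1)", "truck_at(t3,portB)"]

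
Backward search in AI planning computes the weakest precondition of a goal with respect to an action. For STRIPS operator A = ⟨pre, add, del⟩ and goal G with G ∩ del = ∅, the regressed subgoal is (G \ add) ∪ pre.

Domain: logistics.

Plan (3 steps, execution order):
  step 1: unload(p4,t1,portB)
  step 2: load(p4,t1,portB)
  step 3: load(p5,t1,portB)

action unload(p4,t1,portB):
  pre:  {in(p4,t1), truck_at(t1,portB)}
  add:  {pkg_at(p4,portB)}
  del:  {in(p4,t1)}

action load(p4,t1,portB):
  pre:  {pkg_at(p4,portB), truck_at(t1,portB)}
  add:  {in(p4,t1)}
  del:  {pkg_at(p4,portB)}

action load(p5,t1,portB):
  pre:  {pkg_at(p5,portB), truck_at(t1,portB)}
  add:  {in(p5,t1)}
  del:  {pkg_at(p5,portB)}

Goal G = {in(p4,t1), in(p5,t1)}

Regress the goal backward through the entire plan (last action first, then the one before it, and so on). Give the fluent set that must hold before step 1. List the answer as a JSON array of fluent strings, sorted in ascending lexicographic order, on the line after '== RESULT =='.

Regress step by step:
  through step 3 (load(p5,t1,portB)): drop {in(p5,t1)}, keep {in(p4,t1)}, require {pkg_at(p5,portB), truck_at(t1,portB)}
    → {in(p4,t1), pkg_at(p5,portB), truck_at(t1,portB)}
  through step 2 (load(p4,t1,portB)): drop {in(p4,t1)}, keep {pkg_at(p5,portB), truck_at(t1,portB)}, require {pkg_at(p4,portB), truck_at(t1,portB)}
    → {pkg_at(p4,portB), pkg_at(p5,portB), truck_at(t1,portB)}
  through step 1 (unload(p4,t1,portB)): drop {pkg_at(p4,portB)}, keep {pkg_at(p5,portB), truck_at(t1,portB)}, require {in(p4,t1), truck_at(t1,portB)}
    → {in(p4,t1), pkg_at(p5,portB), truck_at(t1,portB)}

== RESULT ==
["in(p4,t1)", "pkg_at(p5,portB)", "truck_at(t1,portB)"]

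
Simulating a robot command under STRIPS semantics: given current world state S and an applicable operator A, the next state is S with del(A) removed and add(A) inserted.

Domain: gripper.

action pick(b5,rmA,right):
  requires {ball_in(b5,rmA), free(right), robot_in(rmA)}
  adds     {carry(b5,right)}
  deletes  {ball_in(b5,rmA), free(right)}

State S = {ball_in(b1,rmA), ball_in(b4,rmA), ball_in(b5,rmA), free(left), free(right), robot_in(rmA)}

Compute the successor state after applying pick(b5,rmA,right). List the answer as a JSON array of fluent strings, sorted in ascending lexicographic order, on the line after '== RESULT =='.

Progress:
  pre ⊆ S: {ball_in(b5,rmA), free(right), robot_in(rmA)} ⊆ S  — applicable
  S \ del = {ball_in(b1,rmA), ball_in(b4,rmA), free(left), robot_in(rmA)}
  ∪ add   = {ball_in(b1,rmA), ball_in(b4,rmA), carry(b5,right), free(left), robot_in(rmA)}

== RESULT ==
["ball_in(b1,rmA)", "ball_in(b4,rmA)", "carry(b5,right)", "free(left)", "robot_in(rmA)"]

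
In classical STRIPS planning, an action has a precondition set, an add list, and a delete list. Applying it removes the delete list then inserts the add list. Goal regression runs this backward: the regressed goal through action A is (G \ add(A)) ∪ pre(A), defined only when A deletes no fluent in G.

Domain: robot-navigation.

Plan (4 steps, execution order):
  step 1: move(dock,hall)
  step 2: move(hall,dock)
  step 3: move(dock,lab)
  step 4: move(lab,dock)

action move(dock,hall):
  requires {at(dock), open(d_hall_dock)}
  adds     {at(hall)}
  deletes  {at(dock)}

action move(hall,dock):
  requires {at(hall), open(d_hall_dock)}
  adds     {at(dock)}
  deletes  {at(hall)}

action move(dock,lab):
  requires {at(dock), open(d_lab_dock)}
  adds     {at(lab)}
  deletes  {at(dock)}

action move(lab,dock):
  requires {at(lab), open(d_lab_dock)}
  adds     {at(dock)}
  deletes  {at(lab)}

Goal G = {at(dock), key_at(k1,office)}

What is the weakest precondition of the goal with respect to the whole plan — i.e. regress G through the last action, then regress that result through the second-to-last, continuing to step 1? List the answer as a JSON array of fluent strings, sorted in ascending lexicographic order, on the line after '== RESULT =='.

Regress step by step:
  through step 4 (move(lab,dock)): drop {at(dock)}, keep {key_at(k1,office)}, require {at(lab), open(d_lab_dock)}
    → {at(lab), key_at(k1,office), open(d_lab_dock)}
  through step 3 (move(dock,lab)): drop {at(lab)}, keep {key_at(k1,office), open(d_lab_dock)}, require {at(dock), open(d_lab_dock)}
    → {at(dock), key_at(k1,office), open(d_lab_dock)}
  through step 2 (move(hall,dock)): drop {at(dock)}, keep {key_at(k1,office), open(d_lab_dock)}, require {at(hall), open(d_hall_dock)}
    → {at(hall), key_at(k1,office), open(d_hall_dock), open(d_lab_dock)}
  through step 1 (move(dock,hall)): drop {at(hall)}, keep {key_at(k1,office), open(d_hall_dock), open(d_lab_dock)}, require {at(dock), open(d_hall_dock)}
    → {at(dock), key_at(k1,office), open(d_hall_dock), open(d_lab_dock)}

== RESULT ==
["at(dock)", "key_at(k1,office)", "open(d_hall_dock)", "open(d_lab_dock)"]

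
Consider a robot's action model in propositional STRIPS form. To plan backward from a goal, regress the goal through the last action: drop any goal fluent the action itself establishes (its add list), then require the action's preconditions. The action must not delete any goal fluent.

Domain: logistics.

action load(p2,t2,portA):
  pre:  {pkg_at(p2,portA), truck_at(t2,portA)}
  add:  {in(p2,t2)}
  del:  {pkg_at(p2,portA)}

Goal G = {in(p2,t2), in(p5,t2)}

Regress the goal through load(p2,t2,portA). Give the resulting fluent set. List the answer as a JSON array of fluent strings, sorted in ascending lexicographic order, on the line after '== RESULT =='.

Regress:
  G ∩ del = {}  (empty — regression defined)
  G \ add = {in(p2,t2), in(p5,t2)} \ {in(p2,t2)} = {in(p5,t2)}
  ∪ pre   = {in(p5,t2)} ∪ {pkg_at(p2,portA), truck_at(t2,portA)}
          = {in(p5,t2), pkg_at(p2,portA), truck_at(t2,portA)}

== RESULT ==
["in(p5,t2)", "pkg_at(p2,portA)", "truck_at(t2,portA)"]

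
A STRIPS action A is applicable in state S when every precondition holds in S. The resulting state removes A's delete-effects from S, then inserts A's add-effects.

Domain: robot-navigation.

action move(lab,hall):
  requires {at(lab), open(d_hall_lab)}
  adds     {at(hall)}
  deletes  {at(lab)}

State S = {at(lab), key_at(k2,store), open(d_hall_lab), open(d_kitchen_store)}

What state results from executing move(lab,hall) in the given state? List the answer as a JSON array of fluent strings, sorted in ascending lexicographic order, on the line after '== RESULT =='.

Progress:
  pre ⊆ S: {at(lab), open(d_hall_lab)} ⊆ S  — applicable
  S \ del = {key_at(k2,store), open(d_hall_lab), open(d_kitchen_store)}
  ∪ add   = {at(hall), key_at(k2,store), open(d_hall_lab), open(d_kitchen_store)}

== RESULT ==
["at(hall)", "key_at(k2,store)", "open(d_hall_lab)", "open(d_kitchen_store)"]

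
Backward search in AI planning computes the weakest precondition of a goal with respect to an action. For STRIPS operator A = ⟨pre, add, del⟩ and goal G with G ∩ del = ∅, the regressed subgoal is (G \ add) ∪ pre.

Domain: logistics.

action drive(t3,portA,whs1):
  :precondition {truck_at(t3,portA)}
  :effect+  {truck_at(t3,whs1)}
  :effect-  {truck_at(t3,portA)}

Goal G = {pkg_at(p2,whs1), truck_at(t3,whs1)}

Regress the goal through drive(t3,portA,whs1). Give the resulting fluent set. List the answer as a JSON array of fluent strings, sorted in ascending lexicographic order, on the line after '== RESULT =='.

Regress:
  G ∩ del = {}  (empty — regression defined)
  G \ add = {pkg_at(p2,whs1), truck_at(t3,whs1)} \ {truck_at(t3,whs1)} = {pkg_at(p2,whs1)}
  ∪ pre   = {pkg_at(p2,whs1)} ∪ {truck_at(t3,portA)}
          = {pkg_at(p2,whs1), truck_at(t3,portA)}

== RESULT ==
["pkg_at(p2,whs1)", "truck_at(t3,portA)"]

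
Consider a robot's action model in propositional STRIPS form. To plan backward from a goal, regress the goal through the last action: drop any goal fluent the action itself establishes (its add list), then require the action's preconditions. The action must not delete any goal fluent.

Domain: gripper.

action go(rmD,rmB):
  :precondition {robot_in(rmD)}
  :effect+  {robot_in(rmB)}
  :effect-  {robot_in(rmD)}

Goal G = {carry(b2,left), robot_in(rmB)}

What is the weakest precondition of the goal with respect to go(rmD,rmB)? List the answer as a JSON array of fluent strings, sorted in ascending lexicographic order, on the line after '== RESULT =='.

Compute (G \ add) ∪ pre:
  G ∩ del = {}  (empty — regression defined)
  G \ add = {carry(b2,left), robot_in(rmB)} \ {robot_in(rmB)} = {carry(b2,left)}
  ∪ pre   = {carry(b2,left)} ∪ {robot_in(rmD)}
          = {carry(b2,left), robot_in(rmD)}

== RESULT ==
["carry(b2,left)", "robot_in(rmD)"]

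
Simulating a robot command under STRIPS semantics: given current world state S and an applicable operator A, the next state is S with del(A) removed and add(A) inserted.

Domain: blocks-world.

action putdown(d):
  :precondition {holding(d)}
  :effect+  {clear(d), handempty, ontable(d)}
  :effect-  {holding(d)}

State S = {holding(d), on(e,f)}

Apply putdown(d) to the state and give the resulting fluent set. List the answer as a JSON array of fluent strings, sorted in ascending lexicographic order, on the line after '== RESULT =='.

Compute (S \ del) ∪ add:
  pre ⊆ S: {holding(d)} ⊆ S  — applicable
  S \ del = {on(e,f)}
  ∪ add   = {clear(d), handempty, on(e,f), ontable(d)}

== RESULT ==
["clear(d)", "handempty", "on(e,f)", "ontable(d)"]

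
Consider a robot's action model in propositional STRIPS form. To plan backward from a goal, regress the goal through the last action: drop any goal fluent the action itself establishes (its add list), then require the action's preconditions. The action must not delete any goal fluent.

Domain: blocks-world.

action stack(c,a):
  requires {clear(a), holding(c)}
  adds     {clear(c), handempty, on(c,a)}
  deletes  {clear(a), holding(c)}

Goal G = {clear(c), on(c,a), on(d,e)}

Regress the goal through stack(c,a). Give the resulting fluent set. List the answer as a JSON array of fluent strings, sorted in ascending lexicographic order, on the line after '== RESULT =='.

Regress:
  G ∩ del = {}  (empty — regression defined)
  G \ add = {clear(c), on(c,a), on(d,e)} \ {clear(c), handempty, on(c,a)} = {on(d,e)}
  ∪ pre   = {on(d,e)} ∪ {clear(a), holding(c)}
          = {clear(a), holding(c), on(d,e)}

== RESULT ==
["clear(a)", "holding(c)", "on(d,e)"]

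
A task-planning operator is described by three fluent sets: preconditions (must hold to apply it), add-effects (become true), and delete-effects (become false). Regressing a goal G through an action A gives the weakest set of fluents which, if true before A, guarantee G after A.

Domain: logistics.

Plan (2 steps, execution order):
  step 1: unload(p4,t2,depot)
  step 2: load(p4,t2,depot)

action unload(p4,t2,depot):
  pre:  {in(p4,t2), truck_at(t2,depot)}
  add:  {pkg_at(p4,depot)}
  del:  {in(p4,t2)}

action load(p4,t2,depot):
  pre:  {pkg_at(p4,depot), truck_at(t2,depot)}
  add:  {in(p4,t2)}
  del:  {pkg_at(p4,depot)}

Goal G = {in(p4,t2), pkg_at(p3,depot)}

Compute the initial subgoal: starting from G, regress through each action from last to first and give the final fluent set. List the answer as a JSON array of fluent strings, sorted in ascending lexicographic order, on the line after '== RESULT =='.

Work backward from the goal:
  through step 2 (load(p4,t2,depot)): drop {in(p4,t2)}, keep {pkg_at(p3,depot)}, require {pkg_at(p4,depot), truck_at(t2,depot)}
    → {pkg_at(p3,depot), pkg_at(p4,depot), truck_at(t2,depot)}
  through step 1 (unload(p4,t2,depot)): drop {pkg_at(p4,depot)}, keep {pkg_at(p3,depot), truck_at(t2,depot)}, require {in(p4,t2), truck_at(t2,depot)}
    → {in(p4,t2), pkg_at(p3,depot), truck_at(t2,depot)}

== RESULT ==
["in(p4,t2)", "pkg_at(p3,depot)", "truck_at(t2,depot)"]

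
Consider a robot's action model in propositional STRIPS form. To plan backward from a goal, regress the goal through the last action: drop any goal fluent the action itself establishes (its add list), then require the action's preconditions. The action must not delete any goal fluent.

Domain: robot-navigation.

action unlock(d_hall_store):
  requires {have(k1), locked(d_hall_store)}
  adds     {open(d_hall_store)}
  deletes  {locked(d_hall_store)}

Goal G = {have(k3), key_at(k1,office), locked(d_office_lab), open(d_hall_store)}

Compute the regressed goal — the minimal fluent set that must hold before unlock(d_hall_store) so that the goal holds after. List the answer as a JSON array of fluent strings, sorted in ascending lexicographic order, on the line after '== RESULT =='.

Regress:
  G ∩ del = {}  (empty — regression defined)
  G \ add = {have(k3), key_at(k1,office), locked(d_office_lab), open(d_hall_store)} \ {open(d_hall_store)} = {have(k3), key_at(k1,office), locked(d_office_lab)}
  ∪ pre   = {have(k3), key_at(k1,office), locked(d_office_lab)} ∪ {have(k1), locked(d_hall_store)}
          = {have(k1), have(k3), key_at(k1,office), locked(d_hall_store), locked(d_office_lab)}

== RESULT ==
["have(k1)", "have(k3)", "key_at(k1,office)", "locked(d_hall_store)", "locked(d_office_lab)"]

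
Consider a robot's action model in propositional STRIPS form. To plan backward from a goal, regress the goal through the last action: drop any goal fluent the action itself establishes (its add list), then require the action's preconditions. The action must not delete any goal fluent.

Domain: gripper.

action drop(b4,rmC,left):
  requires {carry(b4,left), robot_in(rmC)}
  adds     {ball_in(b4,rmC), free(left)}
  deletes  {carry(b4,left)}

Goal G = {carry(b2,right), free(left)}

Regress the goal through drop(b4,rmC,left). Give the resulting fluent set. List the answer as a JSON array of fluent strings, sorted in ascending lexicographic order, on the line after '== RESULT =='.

Compute (G \ add) ∪ pre:
  G ∩ del = {}  (empty — regression defined)
  G \ add = {carry(b2,right), free(left)} \ {ball_in(b4,rmC), free(left)} = {carry(b2,right)}
  ∪ pre   = {carry(b2,right)} ∪ {carry(b4,left), robot_in(rmC)}
          = {carry(b2,right), carry(b4,left), robot_in(rmC)}

== RESULT ==
["carry(b2,right)", "carry(b4,left)", "robot_in(rmC)"]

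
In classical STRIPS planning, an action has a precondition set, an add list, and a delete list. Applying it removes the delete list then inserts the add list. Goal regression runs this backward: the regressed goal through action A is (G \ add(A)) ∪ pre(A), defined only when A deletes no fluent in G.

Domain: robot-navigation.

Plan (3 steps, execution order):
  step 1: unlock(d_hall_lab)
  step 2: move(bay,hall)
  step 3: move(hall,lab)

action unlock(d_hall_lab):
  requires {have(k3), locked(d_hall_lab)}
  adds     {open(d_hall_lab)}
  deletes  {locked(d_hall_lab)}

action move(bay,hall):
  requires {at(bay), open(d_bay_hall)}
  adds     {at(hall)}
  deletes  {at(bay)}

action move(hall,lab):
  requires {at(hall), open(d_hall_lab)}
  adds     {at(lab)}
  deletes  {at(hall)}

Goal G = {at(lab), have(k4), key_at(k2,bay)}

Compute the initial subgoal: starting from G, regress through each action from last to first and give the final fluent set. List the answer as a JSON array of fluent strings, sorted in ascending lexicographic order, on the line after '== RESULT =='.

Regress step by step:
  through step 3 (move(hall,lab)): drop {at(lab)}, keep {have(k4), key_at(k2,bay)}, require {at(hall), open(d_hall_lab)}
    → {at(hall), have(k4), key_at(k2,bay), open(d_hall_lab)}
  through step 2 (move(bay,hall)): drop {at(hall)}, keep {have(k4), key_at(k2,bay), open(d_hall_lab)}, require {at(bay), open(d_bay_hall)}
    → {at(bay), have(k4), key_at(k2,bay), open(d_bay_hall), open(d_hall_lab)}
  through step 1 (unlock(d_hall_lab)): drop {open(d_hall_lab)}, keep {at(bay), have(k4), key_at(k2,bay), open(d_bay_hall)}, require {have(k3), locked(d_hall_lab)}
    → {at(bay), have(k3), have(k4), key_at(k2,bay), locked(d_hall_lab), open(d_bay_hall)}

== RESULT ==
["at(bay)", "have(k3)", "have(k4)", "key_at(k2,bay)", "locked(d_hall_lab)", "open(d_bay_hall)"]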